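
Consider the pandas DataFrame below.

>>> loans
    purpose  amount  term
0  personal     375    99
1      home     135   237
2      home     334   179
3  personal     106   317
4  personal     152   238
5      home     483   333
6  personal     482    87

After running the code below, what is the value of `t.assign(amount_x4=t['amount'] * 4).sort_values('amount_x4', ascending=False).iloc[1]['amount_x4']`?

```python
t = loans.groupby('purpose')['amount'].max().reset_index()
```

1928

group by purpose, max of amount:
purpose
home        483
personal    482
Name: amount, dtype: int64
reset_index():
    purpose  amount
0      home     483
1  personal     482
add column amount_x4 = t['amount'] * 4:
    purpose  amount  amount_x4
0      home     483       1932
1  personal     482       1928
sort by amount_x4 descending:
    purpose  amount  amount_x4
0      home     483       1932
1  personal     482       1928
Then the value at position 1, column 'amount_x4': 1928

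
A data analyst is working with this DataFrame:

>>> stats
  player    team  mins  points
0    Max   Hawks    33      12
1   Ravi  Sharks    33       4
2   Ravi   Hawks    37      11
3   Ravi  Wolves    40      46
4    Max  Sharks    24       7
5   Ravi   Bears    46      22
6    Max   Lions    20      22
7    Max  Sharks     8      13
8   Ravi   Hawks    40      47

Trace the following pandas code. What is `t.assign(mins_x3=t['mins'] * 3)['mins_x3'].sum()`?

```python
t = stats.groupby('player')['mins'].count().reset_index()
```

group by player, count of mins:
player
Max     4
Ravi    5
Name: mins, dtype: int64
reset_index():
  player  mins
0    Max     4
1   Ravi     5
add column mins_x3 = t['mins'] * 3:
  player  mins  mins_x3
0    Max     4       12
1   Ravi     5       15
Finally, sum of column 'mins_x3' = 27.

27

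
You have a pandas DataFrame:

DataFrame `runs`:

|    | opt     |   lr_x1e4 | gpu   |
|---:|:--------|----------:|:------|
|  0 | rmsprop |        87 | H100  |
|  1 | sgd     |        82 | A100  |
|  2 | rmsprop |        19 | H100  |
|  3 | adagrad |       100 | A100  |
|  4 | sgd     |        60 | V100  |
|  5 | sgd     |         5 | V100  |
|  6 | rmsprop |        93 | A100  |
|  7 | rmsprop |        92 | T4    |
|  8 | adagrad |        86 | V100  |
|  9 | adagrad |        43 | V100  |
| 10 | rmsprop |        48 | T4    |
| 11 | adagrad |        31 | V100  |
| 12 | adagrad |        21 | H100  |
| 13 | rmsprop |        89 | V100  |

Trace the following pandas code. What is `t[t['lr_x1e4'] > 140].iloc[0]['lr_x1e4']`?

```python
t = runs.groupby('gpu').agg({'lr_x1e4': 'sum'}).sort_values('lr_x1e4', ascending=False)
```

group by gpu, sum of lr_x1e4:
      lr_x1e4
gpu          
A100      275
H100      127
T4        140
V100      314
sort by lr_x1e4 descending:
      lr_x1e4
gpu          
V100      314
A100      275
T4        140
H100      127
filter rows where lr_x1e4 > 140:
      lr_x1e4
gpu          
V100      314
A100      275
The value at position 0, column 'lr_x1e4' is 314.

314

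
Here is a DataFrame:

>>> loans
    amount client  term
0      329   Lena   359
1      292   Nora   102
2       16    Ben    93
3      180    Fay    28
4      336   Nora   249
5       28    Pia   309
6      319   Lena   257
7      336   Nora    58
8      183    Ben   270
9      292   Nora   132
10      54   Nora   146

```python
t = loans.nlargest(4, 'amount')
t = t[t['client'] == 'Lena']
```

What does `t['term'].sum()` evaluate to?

take 4 rows with largest amount:
   amount client  term
4     336   Nora   249
7     336   Nora    58
0     329   Lena   359
6     319   Lena   257
filter rows where client == 'Lena':
   amount client  term
0     329   Lena   359
6     319   Lena   257
Then the sum of column 'term': 616

616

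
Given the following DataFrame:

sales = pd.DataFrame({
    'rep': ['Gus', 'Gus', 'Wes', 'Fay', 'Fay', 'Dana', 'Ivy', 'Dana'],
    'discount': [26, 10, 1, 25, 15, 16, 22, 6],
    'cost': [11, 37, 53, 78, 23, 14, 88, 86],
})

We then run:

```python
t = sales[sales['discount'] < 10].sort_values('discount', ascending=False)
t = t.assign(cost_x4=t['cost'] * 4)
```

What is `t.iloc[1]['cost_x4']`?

filter rows where discount < 10:
    rep  discount  cost
2   Wes         1    53
7  Dana         6    86
sort by discount descending:
    rep  discount  cost
7  Dana         6    86
2   Wes         1    53
add column cost_x4 = t['cost'] * 4:
    rep  discount  cost  cost_x4
7  Dana         6    86      344
2   Wes         1    53      212

212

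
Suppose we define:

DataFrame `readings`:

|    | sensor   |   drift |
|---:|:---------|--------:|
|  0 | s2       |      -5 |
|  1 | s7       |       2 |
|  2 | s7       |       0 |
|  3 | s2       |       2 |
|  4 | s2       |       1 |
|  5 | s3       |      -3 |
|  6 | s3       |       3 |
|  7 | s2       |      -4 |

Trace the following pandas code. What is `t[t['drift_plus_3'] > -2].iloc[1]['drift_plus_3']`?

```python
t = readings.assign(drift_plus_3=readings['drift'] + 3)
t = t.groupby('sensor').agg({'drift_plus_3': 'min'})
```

add column drift_plus_3 = readings['drift'] + 3:
  sensor  drift  drift_plus_3
0     s2     -5            -2
1     s7      2             5
2     s7      0             3
3     s2      2             5
4     s2      1             4
5     s3     -3             0
6     s3      3             6
7     s2     -4            -1
group by sensor, min of drift_plus_3:
        drift_plus_3
sensor              
s2                -2
s3                 0
s7                 3
filter rows where drift_plus_3 > -2:
        drift_plus_3
sensor              
s3                 0
s7                 3
Hence 3.

3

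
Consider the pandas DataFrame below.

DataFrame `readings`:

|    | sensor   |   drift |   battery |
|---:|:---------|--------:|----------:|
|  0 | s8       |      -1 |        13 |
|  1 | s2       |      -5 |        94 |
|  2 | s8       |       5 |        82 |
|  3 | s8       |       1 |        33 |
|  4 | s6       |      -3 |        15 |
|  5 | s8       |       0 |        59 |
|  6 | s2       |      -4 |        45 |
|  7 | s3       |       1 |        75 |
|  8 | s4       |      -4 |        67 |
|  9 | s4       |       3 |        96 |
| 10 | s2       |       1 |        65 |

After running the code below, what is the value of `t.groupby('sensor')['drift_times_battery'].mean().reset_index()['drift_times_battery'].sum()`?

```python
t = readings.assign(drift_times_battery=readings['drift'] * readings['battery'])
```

add column drift_times_battery = readings['drift'] * readings['battery']:
   sensor  drift  battery  drift_times_battery
0      s8     -1       13                  -13
1      s2     -5       94                 -470
2      s8      5       82                  410
3      s8      1       33                   33
4      s6     -3       15                  -45
5      s8      0       59                    0
6      s2     -4       45                 -180
7      s3      1       75                   75
8      s4     -4       67                 -268
9      s4      3       96                  288
10     s2      1       65                   65
group by sensor, mean of drift_times_battery:
sensor
s2   -195.0
s3     75.0
s4     10.0
s6    -45.0
s8    107.5
Name: drift_times_battery, dtype: float64
reset_index():
  sensor  drift_times_battery
0     s2               -195.0
1     s3                 75.0
2     s4                 10.0
3     s6                -45.0
4     s8                107.5
sum of column 'drift_times_battery' → -47.5

-47.5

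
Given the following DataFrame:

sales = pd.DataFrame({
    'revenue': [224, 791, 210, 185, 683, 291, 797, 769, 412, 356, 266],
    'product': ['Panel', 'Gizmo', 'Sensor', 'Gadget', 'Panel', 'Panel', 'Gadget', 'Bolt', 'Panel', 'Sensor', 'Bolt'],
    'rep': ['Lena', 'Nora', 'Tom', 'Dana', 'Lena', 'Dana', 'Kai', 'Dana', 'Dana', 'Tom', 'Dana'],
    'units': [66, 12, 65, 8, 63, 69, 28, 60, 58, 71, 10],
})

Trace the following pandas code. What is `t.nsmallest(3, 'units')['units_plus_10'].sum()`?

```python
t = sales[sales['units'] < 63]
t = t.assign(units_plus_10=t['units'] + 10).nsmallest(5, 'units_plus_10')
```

filter rows where units < 63:
    revenue product   rep  units
1       791   Gizmo  Nora     12
3       185  Gadget  Dana      8
6       797  Gadget   Kai     28
7       769    Bolt  Dana     60
8       412   Panel  Dana     58
10      266    Bolt  Dana     10
add column units_plus_10 = t['units'] + 10:
    revenue product   rep  units  units_plus_10
1       791   Gizmo  Nora     12             22
3       185  Gadget  Dana      8             18
6       797  Gadget   Kai     28             38
7       769    Bolt  Dana     60             70
8       412   Panel  Dana     58             68
10      266    Bolt  Dana     10             20
take 5 rows with smallest units_plus_10:
    revenue product   rep  units  units_plus_10
3       185  Gadget  Dana      8             18
10      266    Bolt  Dana     10             20
1       791   Gizmo  Nora     12             22
6       797  Gadget   Kai     28             38
8       412   Panel  Dana     58             68
take 3 rows with smallest units:
    revenue product   rep  units  units_plus_10
3       185  Gadget  Dana      8             18
10      266    Bolt  Dana     10             20
1       791   Gizmo  Nora     12             22
Reading off the sum of column 'units_plus_10', we get 60.

60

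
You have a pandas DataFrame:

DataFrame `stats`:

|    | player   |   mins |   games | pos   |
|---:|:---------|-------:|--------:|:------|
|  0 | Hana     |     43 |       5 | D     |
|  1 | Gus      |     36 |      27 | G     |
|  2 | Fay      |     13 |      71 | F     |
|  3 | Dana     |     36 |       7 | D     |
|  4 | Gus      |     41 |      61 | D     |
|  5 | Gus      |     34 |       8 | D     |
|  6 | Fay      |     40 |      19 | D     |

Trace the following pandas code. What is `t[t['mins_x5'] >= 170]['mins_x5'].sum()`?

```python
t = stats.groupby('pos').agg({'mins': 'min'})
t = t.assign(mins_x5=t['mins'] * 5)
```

group by pos, min of mins:
     mins
pos      
D      34
F      13
G      36
add column mins_x5 = t['mins'] * 5:
     mins  mins_x5
pos               
D      34      170
F      13       65
G      36      180
filter rows where mins_x5 >= 170:
     mins  mins_x5
pos               
D      34      170
G      36      180
Finally, sum of column 'mins_x5' = 350.

350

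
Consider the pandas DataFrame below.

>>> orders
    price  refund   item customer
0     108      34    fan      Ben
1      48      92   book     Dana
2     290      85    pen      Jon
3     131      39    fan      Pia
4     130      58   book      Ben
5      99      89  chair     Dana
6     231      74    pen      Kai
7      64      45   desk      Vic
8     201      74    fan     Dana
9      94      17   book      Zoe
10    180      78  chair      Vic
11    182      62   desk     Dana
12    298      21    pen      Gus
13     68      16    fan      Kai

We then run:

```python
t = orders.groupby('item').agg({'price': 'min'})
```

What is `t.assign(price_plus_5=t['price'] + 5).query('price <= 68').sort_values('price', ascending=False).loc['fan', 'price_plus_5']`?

73

group by item, min of price:
       price
item        
book      48
chair     99
desk      64
fan       68
pen      231
add column price_plus_5 = t['price'] + 5:
       price  price_plus_5
item                      
book      48            53
chair     99           104
desk      64            69
fan       68            73
pen      231           236
filter rows where price <= 68:
      price  price_plus_5
item                     
book     48            53
desk     64            69
fan      68            73
sort by price descending:
      price  price_plus_5
item                     
fan      68            73
desk     64            69
book     48            53
Hence 73.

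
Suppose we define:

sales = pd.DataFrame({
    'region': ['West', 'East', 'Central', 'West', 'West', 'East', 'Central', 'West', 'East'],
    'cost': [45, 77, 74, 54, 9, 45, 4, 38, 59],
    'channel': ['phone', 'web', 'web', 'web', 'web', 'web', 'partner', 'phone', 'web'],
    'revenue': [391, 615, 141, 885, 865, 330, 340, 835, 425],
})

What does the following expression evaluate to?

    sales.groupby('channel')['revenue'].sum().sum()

4827

group by channel, sum of revenue:
channel
partner     340
phone      1226
web        3261
Name: revenue, dtype: int64
Reading off the sum of the resulting series, we get 4827.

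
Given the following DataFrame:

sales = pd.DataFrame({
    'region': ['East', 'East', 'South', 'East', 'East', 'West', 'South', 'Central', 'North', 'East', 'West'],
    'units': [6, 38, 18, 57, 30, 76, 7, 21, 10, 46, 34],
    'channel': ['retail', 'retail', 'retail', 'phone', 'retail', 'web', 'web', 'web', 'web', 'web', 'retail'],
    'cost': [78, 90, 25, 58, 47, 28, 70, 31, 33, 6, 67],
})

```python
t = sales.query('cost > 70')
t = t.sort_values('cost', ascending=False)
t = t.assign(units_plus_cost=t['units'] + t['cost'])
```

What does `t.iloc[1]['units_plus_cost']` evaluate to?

filter rows where cost > 70:
  region  units channel  cost
0   East      6  retail    78
1   East     38  retail    90
sort by cost descending:
  region  units channel  cost
1   East     38  retail    90
0   East      6  retail    78
add column units_plus_cost = t['units'] + t['cost']:
  region  units channel  cost  units_plus_cost
1   East     38  retail    90              128
0   East      6  retail    78               84
The value at position 1, column 'units_plus_cost' is 84.

84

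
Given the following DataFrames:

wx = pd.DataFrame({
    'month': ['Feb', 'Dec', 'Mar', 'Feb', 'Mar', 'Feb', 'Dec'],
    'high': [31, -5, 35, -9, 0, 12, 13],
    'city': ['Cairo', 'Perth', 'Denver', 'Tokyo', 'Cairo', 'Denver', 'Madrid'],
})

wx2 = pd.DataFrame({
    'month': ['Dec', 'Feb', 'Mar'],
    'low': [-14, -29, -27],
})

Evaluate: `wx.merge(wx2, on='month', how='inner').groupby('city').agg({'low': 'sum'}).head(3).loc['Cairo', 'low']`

-56

merge on 'month' (how='inner') → 7 rows:
  month  high    city  low
0   Feb    31   Cairo  -29
1   Dec    -5   Perth  -14
2   Mar    35  Denver  -27
3   Feb    -9   Tokyo  -29
4   Mar     0   Cairo  -27
5   Feb    12  Denver  -29
6   Dec    13  Madrid  -14
group by city, sum of low:
        low
city       
Cairo   -56
Denver  -56
Madrid  -14
Perth   -14
Tokyo   -29
take first 3 rows:
        low
city       
Cairo   -56
Denver  -56
Madrid  -14
Hence -56.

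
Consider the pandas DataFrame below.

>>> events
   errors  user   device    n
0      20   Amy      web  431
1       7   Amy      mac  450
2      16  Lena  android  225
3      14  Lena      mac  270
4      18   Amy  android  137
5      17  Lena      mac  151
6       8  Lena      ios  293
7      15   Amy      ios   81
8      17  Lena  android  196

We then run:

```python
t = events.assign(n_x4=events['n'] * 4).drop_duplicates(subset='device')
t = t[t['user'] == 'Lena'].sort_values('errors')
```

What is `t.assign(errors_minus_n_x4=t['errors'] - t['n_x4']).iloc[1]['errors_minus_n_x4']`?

add column n_x4 = events['n'] * 4:
   errors  user   device    n  n_x4
0      20   Amy      web  431  1724
1       7   Amy      mac  450  1800
2      16  Lena  android  225   900
3      14  Lena      mac  270  1080
4      18   Amy  android  137   548
5      17  Lena      mac  151   604
6       8  Lena      ios  293  1172
7      15   Amy      ios   81   324
8      17  Lena  android  196   784
drop duplicate device (keep=first):
   errors  user   device    n  n_x4
0      20   Amy      web  431  1724
1       7   Amy      mac  450  1800
2      16  Lena  android  225   900
6       8  Lena      ios  293  1172
filter rows where user == 'Lena':
   errors  user   device    n  n_x4
2      16  Lena  android  225   900
6       8  Lena      ios  293  1172
sort by errors:
   errors  user   device    n  n_x4
6       8  Lena      ios  293  1172
2      16  Lena  android  225   900
add column errors_minus_n_x4 = t['errors'] - t['n_x4']:
   errors  user   device    n  n_x4  errors_minus_n_x4
6       8  Lena      ios  293  1172              -1164
2      16  Lena  android  225   900               -884
The value at position 1, column 'errors_minus_n_x4' is -884.

-884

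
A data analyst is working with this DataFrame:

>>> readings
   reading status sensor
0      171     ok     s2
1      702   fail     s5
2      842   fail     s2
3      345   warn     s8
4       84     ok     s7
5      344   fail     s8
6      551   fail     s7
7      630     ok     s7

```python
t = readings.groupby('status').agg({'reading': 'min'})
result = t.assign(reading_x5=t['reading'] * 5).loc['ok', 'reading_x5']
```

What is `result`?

420

group by status, min of reading:
        reading
status         
fail        344
ok           84
warn        345
add column reading_x5 = t['reading'] * 5:
        reading  reading_x5
status                     
fail        344        1720
ok           84         420
warn        345        1725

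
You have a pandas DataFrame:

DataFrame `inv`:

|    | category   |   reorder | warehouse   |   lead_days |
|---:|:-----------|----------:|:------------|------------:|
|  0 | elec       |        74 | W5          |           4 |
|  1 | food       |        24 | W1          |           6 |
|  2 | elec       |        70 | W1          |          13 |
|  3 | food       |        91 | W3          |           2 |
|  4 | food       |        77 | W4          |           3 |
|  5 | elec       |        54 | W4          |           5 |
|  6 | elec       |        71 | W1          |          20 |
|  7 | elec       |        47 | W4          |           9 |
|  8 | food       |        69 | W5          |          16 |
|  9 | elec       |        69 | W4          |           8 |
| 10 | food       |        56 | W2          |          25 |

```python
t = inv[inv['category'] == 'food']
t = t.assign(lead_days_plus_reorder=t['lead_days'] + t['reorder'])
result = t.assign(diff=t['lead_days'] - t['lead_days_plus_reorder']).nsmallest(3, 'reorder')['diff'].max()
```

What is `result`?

-24

filter rows where category == 'food':
   category  reorder warehouse  lead_days
1      food       24        W1          6
3      food       91        W3          2
4      food       77        W4          3
8      food       69        W5         16
10     food       56        W2         25
add column lead_days_plus_reorder = t['lead_days'] + t['reorder']:
   category  reorder warehouse  lead_days  lead_days_plus_reorder
1      food       24        W1          6                      30
3      food       91        W3          2                      93
4      food       77        W4          3                      80
8      food       69        W5         16                      85
10     food       56        W2         25                      81
add column diff = t['lead_days'] - t['lead_days_plus_reorder']:
   category  reorder warehouse  lead_days  lead_days_plus_reorder  diff
1      food       24        W1          6                      30   -24
3      food       91        W3          2                      93   -91
4      food       77        W4          3                      80   -77
8      food       69        W5         16                      85   -69
10     food       56        W2         25                      81   -56
take 3 rows with smallest reorder:
   category  reorder warehouse  lead_days  lead_days_plus_reorder  diff
1      food       24        W1          6                      30   -24
10     food       56        W2         25                      81   -56
8      food       69        W5         16                      85   -69
Then the max of column 'diff': -24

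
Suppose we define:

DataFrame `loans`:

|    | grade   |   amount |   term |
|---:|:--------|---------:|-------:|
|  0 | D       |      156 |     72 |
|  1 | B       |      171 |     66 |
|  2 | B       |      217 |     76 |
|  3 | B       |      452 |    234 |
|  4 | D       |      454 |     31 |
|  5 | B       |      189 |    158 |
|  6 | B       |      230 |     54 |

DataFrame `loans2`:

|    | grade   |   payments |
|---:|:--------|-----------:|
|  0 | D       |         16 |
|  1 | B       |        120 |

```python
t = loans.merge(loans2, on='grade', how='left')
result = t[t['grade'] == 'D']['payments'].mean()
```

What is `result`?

merge on 'grade' (how='left') → 7 rows:
  grade  amount  term  payments
0     D     156    72        16
1     B     171    66       120
2     B     217    76       120
3     B     452   234       120
4     D     454    31        16
5     B     189   158       120
6     B     230    54       120
filter rows where grade == 'D':
  grade  amount  term  payments
0     D     156    72        16
4     D     454    31        16
The mean of column 'payments' is 16.0.

16.0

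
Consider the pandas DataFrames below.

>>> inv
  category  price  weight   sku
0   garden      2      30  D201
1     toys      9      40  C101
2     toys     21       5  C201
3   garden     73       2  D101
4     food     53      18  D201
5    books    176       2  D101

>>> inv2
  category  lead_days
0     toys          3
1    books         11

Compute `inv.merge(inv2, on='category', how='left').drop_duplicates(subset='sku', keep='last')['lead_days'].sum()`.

merge on 'category' (how='left') → 6 rows:
  category  price  weight   sku  lead_days
0   garden      2      30  D201        NaN
1     toys      9      40  C101        3.0
2     toys     21       5  C201        3.0
3   garden     73       2  D101        NaN
4     food     53      18  D201        NaN
5    books    176       2  D101       11.0
drop duplicate sku (keep=last):
  category  price  weight   sku  lead_days
1     toys      9      40  C101        3.0
2     toys     21       5  C201        3.0
4     food     53      18  D201        NaN
5    books    176       2  D101       11.0

17.0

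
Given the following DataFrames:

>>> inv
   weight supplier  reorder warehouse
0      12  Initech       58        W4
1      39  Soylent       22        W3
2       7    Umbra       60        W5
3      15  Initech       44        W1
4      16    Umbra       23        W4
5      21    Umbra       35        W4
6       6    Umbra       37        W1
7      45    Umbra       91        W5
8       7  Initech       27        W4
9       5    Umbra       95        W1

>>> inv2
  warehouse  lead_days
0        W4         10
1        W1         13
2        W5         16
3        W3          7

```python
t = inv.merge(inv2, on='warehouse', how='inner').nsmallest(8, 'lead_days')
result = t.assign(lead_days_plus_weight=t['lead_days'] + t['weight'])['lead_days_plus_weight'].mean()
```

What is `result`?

25.875

merge on 'warehouse' (how='inner') → 10 rows:
   weight supplier  reorder warehouse  lead_days
0      12  Initech       58        W4         10
1      39  Soylent       22        W3          7
2       7    Umbra       60        W5         16
3      15  Initech       44        W1         13
4      16    Umbra       23        W4         10
5      21    Umbra       35        W4         10
6       6    Umbra       37        W1         13
7      45    Umbra       91        W5         16
8       7  Initech       27        W4         10
9       5    Umbra       95        W1         13
take 8 rows with smallest lead_days:
   weight supplier  reorder warehouse  lead_days
1      39  Soylent       22        W3          7
0      12  Initech       58        W4         10
4      16    Umbra       23        W4         10
5      21    Umbra       35        W4         10
8       7  Initech       27        W4         10
3      15  Initech       44        W1         13
6       6    Umbra       37        W1         13
9       5    Umbra       95        W1         13
add column lead_days_plus_weight = t['lead_days'] + t['weight']:
   weight supplier  reorder warehouse  lead_days  lead_days_plus_weight
1      39  Soylent       22        W3          7                     46
0      12  Initech       58        W4         10                     22
4      16    Umbra       23        W4         10                     26
5      21    Umbra       35        W4         10                     31
8       7  Initech       27        W4         10                     17
3      15  Initech       44        W1         13                     28
6       6    Umbra       37        W1         13                     19
9       5    Umbra       95        W1         13                     18
Taking the mean of column 'lead_days_plus_weight' gives 25.875.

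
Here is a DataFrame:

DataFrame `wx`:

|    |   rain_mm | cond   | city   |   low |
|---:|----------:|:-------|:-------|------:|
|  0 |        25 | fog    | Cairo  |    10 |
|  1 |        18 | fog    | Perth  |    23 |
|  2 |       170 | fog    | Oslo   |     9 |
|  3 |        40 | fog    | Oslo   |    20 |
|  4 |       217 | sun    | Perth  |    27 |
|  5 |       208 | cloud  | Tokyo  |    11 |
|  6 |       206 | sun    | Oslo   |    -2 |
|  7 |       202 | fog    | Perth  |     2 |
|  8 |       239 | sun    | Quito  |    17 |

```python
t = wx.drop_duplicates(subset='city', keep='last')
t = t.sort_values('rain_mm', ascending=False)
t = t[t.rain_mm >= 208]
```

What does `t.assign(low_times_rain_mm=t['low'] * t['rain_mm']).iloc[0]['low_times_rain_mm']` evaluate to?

drop duplicate city (keep=last):
   rain_mm   cond   city  low
0       25    fog  Cairo   10
5      208  cloud  Tokyo   11
6      206    sun   Oslo   -2
7      202    fog  Perth    2
8      239    sun  Quito   17
sort by rain_mm descending:
   rain_mm   cond   city  low
8      239    sun  Quito   17
5      208  cloud  Tokyo   11
6      206    sun   Oslo   -2
7      202    fog  Perth    2
0       25    fog  Cairo   10
filter rows where rain_mm >= 208:
   rain_mm   cond   city  low
8      239    sun  Quito   17
5      208  cloud  Tokyo   11
add column low_times_rain_mm = t['low'] * t['rain_mm']:
   rain_mm   cond   city  low  low_times_rain_mm
8      239    sun  Quito   17               4063
5      208  cloud  Tokyo   11               2288

4063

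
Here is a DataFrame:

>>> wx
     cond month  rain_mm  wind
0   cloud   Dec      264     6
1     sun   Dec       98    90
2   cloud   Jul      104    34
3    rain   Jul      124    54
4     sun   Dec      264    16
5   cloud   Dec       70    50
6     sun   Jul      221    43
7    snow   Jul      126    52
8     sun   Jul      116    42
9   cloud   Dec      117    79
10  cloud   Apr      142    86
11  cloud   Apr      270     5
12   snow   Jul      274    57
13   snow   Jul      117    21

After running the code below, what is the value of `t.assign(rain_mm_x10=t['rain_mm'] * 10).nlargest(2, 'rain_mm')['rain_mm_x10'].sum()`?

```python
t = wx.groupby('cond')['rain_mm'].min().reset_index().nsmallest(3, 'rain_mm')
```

group by cond, min of rain_mm:
cond
cloud     70
rain     124
snow     117
sun       98
Name: rain_mm, dtype: int64
reset_index():
    cond  rain_mm
0  cloud       70
1   rain      124
2   snow      117
3    sun       98
take 3 rows with smallest rain_mm:
    cond  rain_mm
0  cloud       70
3    sun       98
2   snow      117
add column rain_mm_x10 = t['rain_mm'] * 10:
    cond  rain_mm  rain_mm_x10
0  cloud       70          700
3    sun       98          980
2   snow      117         1170
take 2 rows with largest rain_mm:
   cond  rain_mm  rain_mm_x10
2  snow      117         1170
3   sun       98          980
So sum() = 2150.

2150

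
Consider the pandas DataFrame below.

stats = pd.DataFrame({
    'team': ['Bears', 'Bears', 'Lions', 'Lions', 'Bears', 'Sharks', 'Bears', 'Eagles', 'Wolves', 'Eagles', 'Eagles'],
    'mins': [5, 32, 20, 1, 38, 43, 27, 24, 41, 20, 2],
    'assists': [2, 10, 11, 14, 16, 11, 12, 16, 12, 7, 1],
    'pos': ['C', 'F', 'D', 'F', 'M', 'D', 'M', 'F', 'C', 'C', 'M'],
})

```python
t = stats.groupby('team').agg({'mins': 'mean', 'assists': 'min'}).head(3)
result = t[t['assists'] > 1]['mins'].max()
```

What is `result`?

25.5

group by team: mean(mins), min(assists):
             mins  assists
team                      
Bears   25.500000        2
Eagles  15.333333        1
Lions   10.500000       11
Sharks  43.000000       11
Wolves  41.000000       12
take first 3 rows:
             mins  assists
team                      
Bears   25.500000        2
Eagles  15.333333        1
Lions   10.500000       11
filter rows where assists > 1:
       mins  assists
team                
Bears  25.5        2
Lions  10.5       11
Hence 25.5.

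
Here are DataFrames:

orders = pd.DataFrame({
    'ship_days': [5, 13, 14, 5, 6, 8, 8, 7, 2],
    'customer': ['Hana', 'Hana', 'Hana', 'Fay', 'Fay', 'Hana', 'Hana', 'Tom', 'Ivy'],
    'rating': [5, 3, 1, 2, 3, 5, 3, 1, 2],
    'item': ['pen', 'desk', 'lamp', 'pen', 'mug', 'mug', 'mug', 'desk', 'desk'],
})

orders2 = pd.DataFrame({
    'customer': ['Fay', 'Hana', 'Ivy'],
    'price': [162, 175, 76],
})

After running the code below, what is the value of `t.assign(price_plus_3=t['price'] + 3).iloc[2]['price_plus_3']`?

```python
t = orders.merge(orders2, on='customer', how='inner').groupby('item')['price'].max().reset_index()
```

178

merge on 'customer' (how='inner') → 8 rows:
   ship_days customer  rating  item  price
0          5     Hana       5   pen    175
1         13     Hana       3  desk    175
2         14     Hana       1  lamp    175
3          5      Fay       2   pen    162
4          6      Fay       3   mug    162
5          8     Hana       5   mug    175
6          8     Hana       3   mug    175
7          2      Ivy       2  desk     76
group by item, max of price:
item
desk    175
lamp    175
mug     175
pen     175
Name: price, dtype: int64
reset_index():
   item  price
0  desk    175
1  lamp    175
2   mug    175
3   pen    175
add column price_plus_3 = t['price'] + 3:
   item  price  price_plus_3
0  desk    175           178
1  lamp    175           178
2   mug    175           178
3   pen    175           178
So iloc[2]['price_plus_3'] = 178.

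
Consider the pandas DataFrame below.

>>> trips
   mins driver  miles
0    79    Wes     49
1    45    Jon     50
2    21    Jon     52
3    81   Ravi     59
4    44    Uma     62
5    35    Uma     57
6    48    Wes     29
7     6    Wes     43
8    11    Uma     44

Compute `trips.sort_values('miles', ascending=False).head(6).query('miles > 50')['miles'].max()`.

sort by miles descending:
   mins driver  miles
4    44    Uma     62
3    81   Ravi     59
5    35    Uma     57
2    21    Jon     52
1    45    Jon     50
0    79    Wes     49
8    11    Uma     44
7     6    Wes     43
6    48    Wes     29
take first 6 rows:
   mins driver  miles
4    44    Uma     62
3    81   Ravi     59
5    35    Uma     57
2    21    Jon     52
1    45    Jon     50
0    79    Wes     49
filter rows where miles > 50:
   mins driver  miles
4    44    Uma     62
3    81   Ravi     59
5    35    Uma     57
2    21    Jon     52

62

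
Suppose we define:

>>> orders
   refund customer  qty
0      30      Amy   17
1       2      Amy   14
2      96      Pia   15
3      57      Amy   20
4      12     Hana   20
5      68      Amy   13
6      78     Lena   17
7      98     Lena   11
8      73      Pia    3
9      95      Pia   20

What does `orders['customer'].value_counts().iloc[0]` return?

4

value_counts of customer:
customer
Amy     4
Pia     3
Lena    2
Hana    1
Name: count, dtype: int64
Reading off the value at position 0, we get 4.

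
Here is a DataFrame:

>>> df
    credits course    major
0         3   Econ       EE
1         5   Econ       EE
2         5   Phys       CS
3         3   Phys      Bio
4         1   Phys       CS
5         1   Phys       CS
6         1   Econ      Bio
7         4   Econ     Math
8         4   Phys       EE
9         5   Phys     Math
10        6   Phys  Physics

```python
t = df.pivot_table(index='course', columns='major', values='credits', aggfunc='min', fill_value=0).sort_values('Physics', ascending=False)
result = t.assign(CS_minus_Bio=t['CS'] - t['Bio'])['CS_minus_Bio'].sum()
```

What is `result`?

pivot: rows=course, cols=major, min(credits):
major   Bio  CS  EE  Math  Physics
course                            
Econ      1   0   3     4        0
Phys      3   1   4     5        6
sort by Physics descending:
major   Bio  CS  EE  Math  Physics
course                            
Phys      3   1   4     5        6
Econ      1   0   3     4        0
add column CS_minus_Bio = t['CS'] - t['Bio']:
major   Bio  CS  EE  Math  Physics  CS_minus_Bio
course                                          
Phys      3   1   4     5        6            -2
Econ      1   0   3     4        0            -1

-3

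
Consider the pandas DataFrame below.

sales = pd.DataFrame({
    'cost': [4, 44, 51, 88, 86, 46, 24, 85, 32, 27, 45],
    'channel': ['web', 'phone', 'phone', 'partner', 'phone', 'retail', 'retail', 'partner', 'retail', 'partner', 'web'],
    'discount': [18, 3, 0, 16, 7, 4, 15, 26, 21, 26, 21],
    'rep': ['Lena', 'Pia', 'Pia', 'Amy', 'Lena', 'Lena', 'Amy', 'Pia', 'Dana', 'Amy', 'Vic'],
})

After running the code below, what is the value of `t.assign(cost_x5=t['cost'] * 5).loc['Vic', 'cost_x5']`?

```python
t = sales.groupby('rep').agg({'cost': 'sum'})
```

group by rep, sum of cost:
      cost
rep       
Amy    139
Dana    32
Lena   136
Pia    180
Vic     45
add column cost_x5 = t['cost'] * 5:
      cost  cost_x5
rep                
Amy    139      695
Dana    32      160
Lena   136      680
Pia    180      900
Vic     45      225
Hence 225.

225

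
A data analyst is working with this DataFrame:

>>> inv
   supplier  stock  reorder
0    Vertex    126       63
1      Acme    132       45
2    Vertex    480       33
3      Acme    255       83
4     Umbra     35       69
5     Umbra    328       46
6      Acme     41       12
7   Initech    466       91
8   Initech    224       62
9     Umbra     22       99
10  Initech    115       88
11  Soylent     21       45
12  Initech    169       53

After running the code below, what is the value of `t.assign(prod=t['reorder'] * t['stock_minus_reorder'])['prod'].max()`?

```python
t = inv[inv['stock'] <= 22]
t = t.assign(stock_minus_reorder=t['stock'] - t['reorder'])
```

-1080

filter rows where stock <= 22:
   supplier  stock  reorder
9     Umbra     22       99
11  Soylent     21       45
add column stock_minus_reorder = t['stock'] - t['reorder']:
   supplier  stock  reorder  stock_minus_reorder
9     Umbra     22       99                  -77
11  Soylent     21       45                  -24
add column prod = t['reorder'] * t['stock_minus_reorder']:
   supplier  stock  reorder  stock_minus_reorder  prod
9     Umbra     22       99                  -77 -7623
11  Soylent     21       45                  -24 -1080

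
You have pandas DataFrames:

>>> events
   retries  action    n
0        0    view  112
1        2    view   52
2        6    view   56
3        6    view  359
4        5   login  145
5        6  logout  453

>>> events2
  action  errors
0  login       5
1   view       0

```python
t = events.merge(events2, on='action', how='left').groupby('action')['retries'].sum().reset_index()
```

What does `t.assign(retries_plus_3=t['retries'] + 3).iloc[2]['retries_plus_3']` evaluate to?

17

merge on 'action' (how='left') → 6 rows:
   retries  action    n  errors
0        0    view  112     0.0
1        2    view   52     0.0
2        6    view   56     0.0
3        6    view  359     0.0
4        5   login  145     5.0
5        6  logout  453     NaN
group by action, sum of retries:
action
login      5
logout     6
view      14
Name: retries, dtype: int64
reset_index():
   action  retries
0   login        5
1  logout        6
2    view       14
add column retries_plus_3 = t['retries'] + 3:
   action  retries  retries_plus_3
0   login        5               8
1  logout        6               9
2    view       14              17
Then the value at position 2, column 'retries_plus_3': 17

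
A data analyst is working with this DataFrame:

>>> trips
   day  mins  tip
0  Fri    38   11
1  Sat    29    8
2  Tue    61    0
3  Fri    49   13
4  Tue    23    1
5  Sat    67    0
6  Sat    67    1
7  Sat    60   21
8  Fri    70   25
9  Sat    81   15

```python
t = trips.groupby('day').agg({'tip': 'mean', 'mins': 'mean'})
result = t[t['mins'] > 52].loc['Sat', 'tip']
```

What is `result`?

group by day: mean(tip), mean(mins):
           tip       mins
day                      
Fri  16.333333  52.333333
Sat   9.000000  60.800000
Tue   0.500000  42.000000
filter rows where mins > 52:
           tip       mins
day                      
Fri  16.333333  52.333333
Sat   9.000000  60.800000
The value at row 'Sat', column 'tip' is 9.0.

9.0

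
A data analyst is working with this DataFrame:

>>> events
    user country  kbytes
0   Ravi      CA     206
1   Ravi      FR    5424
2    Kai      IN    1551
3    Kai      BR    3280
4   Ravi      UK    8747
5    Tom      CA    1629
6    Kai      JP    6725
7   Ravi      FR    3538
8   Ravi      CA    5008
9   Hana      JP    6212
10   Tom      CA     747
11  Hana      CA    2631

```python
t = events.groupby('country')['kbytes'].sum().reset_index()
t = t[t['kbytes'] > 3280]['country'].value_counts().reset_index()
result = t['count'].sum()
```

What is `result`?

group by country, sum of kbytes:
country
BR     3280
CA    10221
FR     8962
IN     1551
JP    12937
UK     8747
Name: kbytes, dtype: int64
reset_index():
  country  kbytes
0      BR    3280
1      CA   10221
2      FR    8962
3      IN    1551
4      JP   12937
5      UK    8747
filter rows where kbytes > 3280:
  country  kbytes
1      CA   10221
2      FR    8962
4      JP   12937
5      UK    8747
value_counts of country:
country
CA    1
FR    1
JP    1
UK    1
Name: count, dtype: int64
reset_index():
  country  count
0      CA      1
1      FR      1
2      JP      1
3      UK      1
Then the sum of column 'count': 4

4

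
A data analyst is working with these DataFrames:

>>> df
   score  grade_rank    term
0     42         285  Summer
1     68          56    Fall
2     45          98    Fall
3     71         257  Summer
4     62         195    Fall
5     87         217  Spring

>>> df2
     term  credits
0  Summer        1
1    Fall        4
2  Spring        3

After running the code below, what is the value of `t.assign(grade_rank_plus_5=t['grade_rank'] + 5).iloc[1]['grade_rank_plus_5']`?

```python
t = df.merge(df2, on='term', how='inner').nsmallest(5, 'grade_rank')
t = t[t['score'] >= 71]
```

262

merge on 'term' (how='inner') → 6 rows:
   score  grade_rank    term  credits
0     42         285  Summer        1
1     68          56    Fall        4
2     45          98    Fall        4
3     71         257  Summer        1
4     62         195    Fall        4
5     87         217  Spring        3
take 5 rows with smallest grade_rank:
   score  grade_rank    term  credits
1     68          56    Fall        4
2     45          98    Fall        4
4     62         195    Fall        4
5     87         217  Spring        3
3     71         257  Summer        1
filter rows where score >= 71:
   score  grade_rank    term  credits
5     87         217  Spring        3
3     71         257  Summer        1
add column grade_rank_plus_5 = t['grade_rank'] + 5:
   score  grade_rank    term  credits  grade_rank_plus_5
5     87         217  Spring        3                222
3     71         257  Summer        1                262
Then the value at position 1, column 'grade_rank_plus_5': 262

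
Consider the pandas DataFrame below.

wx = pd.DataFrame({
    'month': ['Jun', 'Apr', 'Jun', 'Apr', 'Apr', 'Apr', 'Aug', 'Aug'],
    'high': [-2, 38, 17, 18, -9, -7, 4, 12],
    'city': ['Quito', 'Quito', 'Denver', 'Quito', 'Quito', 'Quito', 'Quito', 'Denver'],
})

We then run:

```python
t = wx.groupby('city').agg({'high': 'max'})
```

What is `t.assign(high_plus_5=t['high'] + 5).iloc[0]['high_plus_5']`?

22

group by city, max of high:
        high
city        
Denver    17
Quito     38
add column high_plus_5 = t['high'] + 5:
        high  high_plus_5
city                     
Denver    17           22
Quito     38           43
The value at position 0, column 'high_plus_5' is 22.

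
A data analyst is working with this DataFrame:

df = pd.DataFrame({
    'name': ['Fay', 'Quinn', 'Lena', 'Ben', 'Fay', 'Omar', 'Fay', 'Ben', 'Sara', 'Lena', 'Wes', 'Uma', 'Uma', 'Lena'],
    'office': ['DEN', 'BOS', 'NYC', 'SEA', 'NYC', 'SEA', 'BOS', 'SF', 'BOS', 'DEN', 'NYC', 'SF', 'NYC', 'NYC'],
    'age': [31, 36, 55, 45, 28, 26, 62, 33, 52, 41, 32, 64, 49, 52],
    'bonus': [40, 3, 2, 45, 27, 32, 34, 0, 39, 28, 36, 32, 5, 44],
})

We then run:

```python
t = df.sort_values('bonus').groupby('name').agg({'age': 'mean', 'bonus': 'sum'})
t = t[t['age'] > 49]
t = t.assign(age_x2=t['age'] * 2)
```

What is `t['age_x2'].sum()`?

315.666666667

sort by bonus:
     name office  age  bonus
7     Ben     SF   33      0
2    Lena    NYC   55      2
1   Quinn    BOS   36      3
12    Uma    NYC   49      5
4     Fay    NYC   28     27
9    Lena    DEN   41     28
5    Omar    SEA   26     32
11    Uma     SF   64     32
6     Fay    BOS   62     34
10    Wes    NYC   32     36
8    Sara    BOS   52     39
0     Fay    DEN   31     40
13   Lena    NYC   52     44
3     Ben    SEA   45     45
group by name: mean(age), sum(bonus):
             age  bonus
name                   
Ben    39.000000     45
Fay    40.333333    101
Lena   49.333333     74
Omar   26.000000     32
Quinn  36.000000      3
Sara   52.000000     39
Uma    56.500000     37
Wes    32.000000     36
filter rows where age > 49:
            age  bonus
name                  
Lena  49.333333     74
Sara  52.000000     39
Uma   56.500000     37
add column age_x2 = t['age'] * 2:
            age  bonus      age_x2
name                              
Lena  49.333333     74   98.666667
Sara  52.000000     39  104.000000
Uma   56.500000     37  113.000000
Then the sum of column 'age_x2': 315.666666667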